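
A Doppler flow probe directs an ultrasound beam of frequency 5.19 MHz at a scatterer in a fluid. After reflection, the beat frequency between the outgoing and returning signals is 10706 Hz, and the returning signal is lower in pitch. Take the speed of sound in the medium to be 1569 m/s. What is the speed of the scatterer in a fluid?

1.62 m/s

Double Doppler shift off a moving reflector: f₂ = f₀ · (v + u)/(v − u) (u > 0 toward emitter).
Returning signal is lower, so f₂ = f₀ − Δf = 5190000 − 10706 = 5179294 Hz.
Rearranging, u = v · (f₂ − f₀)/(f₂ + f₀) = 1569 × -10706/10369294 ≈ -1.62 m/s.
So the scatterer in a fluid is moving at 1.62 m/s away from the emitter.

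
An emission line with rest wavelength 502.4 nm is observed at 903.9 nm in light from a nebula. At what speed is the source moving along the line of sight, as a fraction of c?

0.528c

λ'/λ₀ = 1.7992 > 1 (redshift), so the source is receding.
λ'/λ₀ = √((1 + β)/(1 − β)) for a receding source ⇒ β = (r² − 1)/(r² + 1) with r = λ'/λ₀.
β = (3.2370 − 1)/(3.2370 + 1) ≈ 0.528.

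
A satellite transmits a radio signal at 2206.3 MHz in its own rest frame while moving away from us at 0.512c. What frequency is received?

Relativistic Doppler for frequency: f' = f₀ · √((1 − β)/(1 + β)).
f' = 2206.3 × √(0.4880/1.5120) = 2206.3 × 0.56811 ≈ 1253.4 MHz.

1253.4 MHz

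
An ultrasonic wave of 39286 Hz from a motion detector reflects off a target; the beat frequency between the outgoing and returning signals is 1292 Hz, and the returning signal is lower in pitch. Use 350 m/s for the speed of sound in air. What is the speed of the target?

Double Doppler shift off a moving reflector: f₂ = f₀ · (v + u)/(v − u) (u > 0 toward emitter).
Returning signal is lower, so f₂ = f₀ − Δf = 39286 − 1292 = 37994 Hz.
Rearranging, u = v · (f₂ − f₀)/(f₂ + f₀) = 350 × -1292/77280 ≈ -5.9 m/s.
So the target is moving at 5.9 m/s away from the emitter.

5.9 m/s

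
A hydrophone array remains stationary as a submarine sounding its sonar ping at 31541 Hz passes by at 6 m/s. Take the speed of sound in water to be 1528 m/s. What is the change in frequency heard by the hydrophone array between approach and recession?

Approaching: f₁ = f · v/(v − v_s) = 31541 × 1528/1522 ≈ 31665 Hz.
Receding: f₂ = f · v/(v + v_s) = 31541 × 1528/1534 ≈ 31418 Hz.
Drop: f₁ − f₂ = 2f·v·v_s/(v² − v_s²) = 2 × 31541 × 1528 × 6/(1528² − 6²) ≈ 248 Hz.

248 Hz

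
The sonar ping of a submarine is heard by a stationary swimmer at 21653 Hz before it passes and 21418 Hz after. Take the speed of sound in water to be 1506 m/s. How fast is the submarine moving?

8.2 m/s

f₁/f₂ = (v + v_s)/(v − v_s), so v_s = v · (f₁ − f₂)/(f₁ + f₂).
v_s = 1506 × (21653 − 21418)/(21653 + 21418) = 1506 × 235/43071 ≈ 8.2 m/s.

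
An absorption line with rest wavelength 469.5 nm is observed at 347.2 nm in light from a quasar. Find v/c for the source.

0.293c

λ'/λ₀ = 0.7395 < 1 (blueshift), so the source is approaching.
λ'/λ₀ = √((1 − β)/(1 + β)) for an approaching source ⇒ β = (1 − r²)/(1 + r²) with r = λ'/λ₀.
β = (1 − 0.5469)/(1 + 0.5469) ≈ 0.293.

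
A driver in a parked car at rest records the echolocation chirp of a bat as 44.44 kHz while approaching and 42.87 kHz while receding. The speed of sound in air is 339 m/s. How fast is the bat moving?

f₁/f₂ = (v + v_s)/(v − v_s), so v_s = v · (f₁ − f₂)/(f₁ + f₂).
v_s = 339 × (44.44 − 42.87)/(44.44 + 42.87) = 339 × 1.57/87.31 ≈ 6.1 m/s.

6.1 m/s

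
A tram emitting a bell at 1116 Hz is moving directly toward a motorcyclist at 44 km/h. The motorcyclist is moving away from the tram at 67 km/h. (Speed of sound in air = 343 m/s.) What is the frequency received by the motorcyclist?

44 km/h = 12.22 m/s; 67 km/h = 18.61 m/s.
General Doppler shift: f' = f · (v − v_o)/(v − v_s).
f' = 1116 × (343 − 18.61)/(343 − 12.22) = 1116 × 324.39/330.78 ≈ 1094 Hz.

1094 Hz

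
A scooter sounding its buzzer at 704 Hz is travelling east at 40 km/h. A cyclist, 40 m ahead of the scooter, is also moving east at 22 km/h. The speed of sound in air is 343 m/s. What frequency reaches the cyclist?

715 Hz

40 km/h = 11.11 m/s; 22 km/h = 6.111 m/s.
The cyclist is ahead, so the scooter is moving toward it while the cyclist is moving away from the scooter.
General Doppler shift: f' = f · (v − v_o)/(v − v_s).
f' = 704 × (343 − 6.111)/(343 − 11.11) = 704 × 336.89/331.89 ≈ 715 Hz.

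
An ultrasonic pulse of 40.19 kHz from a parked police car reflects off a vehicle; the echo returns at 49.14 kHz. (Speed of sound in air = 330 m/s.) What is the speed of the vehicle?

Double Doppler shift off a moving reflector: f₂ = f₀ · (v + u)/(v − u) (u > 0 toward emitter).
Rearranging, u = v · (f₂ − f₀)/(f₂ + f₀) = 330 × 8.95/89.33 ≈ 33 m/s.
So the vehicle is moving at 33 m/s toward the emitter.

33 m/s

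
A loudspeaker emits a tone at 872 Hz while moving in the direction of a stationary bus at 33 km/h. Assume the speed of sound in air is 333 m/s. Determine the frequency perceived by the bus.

33 km/h = 9.167 m/s.
With the source moving toward a stationary observer, f' = f · v/(v − v_s).
f' = 872 × 333/(333 − 9.167) = 872 × 333/323.8 ≈ 897 Hz.

897 Hz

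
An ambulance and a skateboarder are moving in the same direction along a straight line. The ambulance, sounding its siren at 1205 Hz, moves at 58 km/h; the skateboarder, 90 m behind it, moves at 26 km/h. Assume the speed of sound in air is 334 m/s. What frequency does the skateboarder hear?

1174 Hz

58 km/h = 16.11 m/s; 26 km/h = 7.222 m/s.
The skateboarder is behind, so the ambulance is moving away from it while the skateboarder is moving toward the ambulance.
Both move, so f' = f · (v + v_o)/(v + v_s).
f' = 1205 × (334 + 7.222)/(334 + 16.11) = 1205 × 341.22/350.11 ≈ 1174 Hz.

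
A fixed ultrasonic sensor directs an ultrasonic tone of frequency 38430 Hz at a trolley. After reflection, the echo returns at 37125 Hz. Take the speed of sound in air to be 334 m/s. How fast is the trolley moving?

5.8 m/s

Double Doppler shift off a moving reflector: f₂ = f₀ · (v + u)/(v − u) (u > 0 toward emitter).
Rearranging, u = v · (f₂ − f₀)/(f₂ + f₀) = 334 × -1305/75555 ≈ -5.8 m/s.
So the trolley is moving at 5.8 m/s away from the emitter.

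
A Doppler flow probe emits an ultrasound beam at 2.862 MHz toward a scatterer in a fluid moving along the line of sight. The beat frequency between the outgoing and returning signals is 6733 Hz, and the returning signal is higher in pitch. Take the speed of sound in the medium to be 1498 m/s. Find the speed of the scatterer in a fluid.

Double Doppler shift off a moving reflector: f₂ = f₀ · (v + u)/(v − u) (u > 0 toward emitter).
Returning signal is higher, so f₂ = f₀ + Δf = 2862000 + 6733 = 2868733 Hz.
Rearranging, u = v · (f₂ − f₀)/(f₂ + f₀) = 1498 × 6733/5730733 ≈ 1.76 m/s.
So the scatterer in a fluid is moving at 1.76 m/s toward the emitter.

1.76 m/s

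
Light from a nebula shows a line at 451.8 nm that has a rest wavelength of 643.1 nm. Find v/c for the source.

0.339

λ'/λ₀ = 0.7025 < 1 (blueshift), so the source is approaching.
λ'/λ₀ = √((1 − β)/(1 + β)) for an approaching source ⇒ β = (1 − r²)/(1 + r²) with r = λ'/λ₀.
β = (1 − 0.4936)/(1 + 0.4936) ≈ 0.339.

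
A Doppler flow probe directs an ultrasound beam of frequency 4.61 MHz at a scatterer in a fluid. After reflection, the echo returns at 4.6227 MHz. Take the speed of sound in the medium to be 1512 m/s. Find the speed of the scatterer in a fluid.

Double Doppler shift off a moving reflector: f₂ = f₀ · (v + u)/(v − u) (u > 0 toward emitter).
Rearranging, u = v · (f₂ − f₀)/(f₂ + f₀) = 1512 × 0.0127/9.2327 ≈ 2.08 m/s.
So the scatterer in a fluid is moving at 2.08 m/s toward the emitter.

2.08 m/s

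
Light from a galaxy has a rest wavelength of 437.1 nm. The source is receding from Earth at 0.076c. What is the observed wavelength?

471.7 nm

Relativistic Doppler for wavelength: λ' = λ₀ · √((1 + β)/(1 − β)).
λ' = 437.1 × √(1.0760/0.9240) = 437.1 × 1.07912 ≈ 471.7 nm.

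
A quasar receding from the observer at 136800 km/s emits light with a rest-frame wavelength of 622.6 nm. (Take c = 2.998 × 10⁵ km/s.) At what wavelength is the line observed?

1019.0 nm

β = v/c = 136800/299800 = 0.4563.
Relativistic Doppler for wavelength: λ' = λ₀ · √((1 + β)/(1 − β)).
λ' = 622.6 × √(1.4563/0.5437) = 622.6 × 1.63662 ≈ 1019.0 nm.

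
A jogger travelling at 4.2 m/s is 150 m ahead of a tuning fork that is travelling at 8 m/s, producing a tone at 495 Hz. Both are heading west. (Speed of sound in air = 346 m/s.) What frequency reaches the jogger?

The jogger is ahead, so the tuning fork is moving toward it while the jogger is moving away from the tuning fork.
General Doppler shift: f' = f · (v − v_o)/(v − v_s).
f' = 495 × (346 − 4.2)/(346 − 8) = 495 × 341.8/338 ≈ 501 Hz.

501 Hz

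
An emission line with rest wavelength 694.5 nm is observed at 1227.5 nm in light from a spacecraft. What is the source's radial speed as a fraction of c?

λ'/λ₀ = 1.7675 > 1 (redshift), so the source is receding.
λ'/λ₀ = √((1 + β)/(1 − β)) for a receding source ⇒ β = (r² − 1)/(r² + 1) with r = λ'/λ₀.
β = (3.1239 − 1)/(3.1239 + 1) ≈ 0.515.

0.515c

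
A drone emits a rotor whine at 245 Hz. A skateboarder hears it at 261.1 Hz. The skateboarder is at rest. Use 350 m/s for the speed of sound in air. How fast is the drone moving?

f' > f, so the drone is approaching.
f' = f · v/(v − v_s) ⇒ v_s = v · |1 − f/f'|.
v_s = 350 × |1 − 245/261.1| = 350 × 0.06166 ≈ 21.6 m/s.

21.6 m/s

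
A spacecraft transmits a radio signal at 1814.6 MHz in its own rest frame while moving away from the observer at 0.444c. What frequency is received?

Relativistic Doppler for frequency: f' = f₀ · √((1 − β)/(1 + β)).
f' = 1814.6 × √(0.5560/1.4440) = 1814.6 × 0.62052 ≈ 1126.0 MHz.

1126.0 MHz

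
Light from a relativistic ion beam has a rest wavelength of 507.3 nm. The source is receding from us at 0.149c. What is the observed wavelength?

Relativistic Doppler for wavelength: λ' = λ₀ · √((1 + β)/(1 − β)).
λ' = 507.3 × √(1.1490/0.8510) = 507.3 × 1.16197 ≈ 589.5 nm.

589.5 nm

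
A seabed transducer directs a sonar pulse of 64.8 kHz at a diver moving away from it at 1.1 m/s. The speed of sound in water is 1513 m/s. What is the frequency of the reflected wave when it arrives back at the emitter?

The diver first receives the wave as a moving observer: f₁ = f₀ · (v − u)/v = 64.8 × (1513 − 1.1)/1513 ≈ 64.8 kHz.
The reflection then acts as a moving source: f₂ = f₁ · v/(v + u) ≈ 64.7 kHz.

64.7 kHz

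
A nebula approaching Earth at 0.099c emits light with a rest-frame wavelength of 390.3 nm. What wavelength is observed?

Relativistic Doppler for wavelength: λ' = λ₀ · √((1 − β)/(1 + β)).
λ' = 390.3 × √(0.9010/1.0990) = 390.3 × 0.90545 ≈ 353.4 nm.

353.4 nm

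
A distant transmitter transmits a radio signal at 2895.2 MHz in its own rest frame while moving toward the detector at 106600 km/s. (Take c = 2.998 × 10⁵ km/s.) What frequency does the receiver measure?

4199.1 MHz

β = v/c = 106600/299800 = 0.3556.
Relativistic Doppler for frequency: f' = f₀ · √((1 + β)/(1 − β)).
f' = 2895.2 × √(1.3556/0.6444) = 2895.2 × 1.45035 ≈ 4199.1 MHz.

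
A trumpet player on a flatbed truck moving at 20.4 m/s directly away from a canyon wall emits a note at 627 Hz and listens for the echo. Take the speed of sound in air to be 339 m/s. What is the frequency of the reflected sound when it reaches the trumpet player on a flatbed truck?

556 Hz

The canyon wall receives the sound from a moving source: f₁ = f₀ · v/(v + v_e) = 627 × 339/359.4 ≈ 591 Hz.
On the return leg the trumpet player on a flatbed truck is a moving observer: f₂ = f₁ · (v − v_e)/v = 591 × 318.6/339 ≈ 556 Hz.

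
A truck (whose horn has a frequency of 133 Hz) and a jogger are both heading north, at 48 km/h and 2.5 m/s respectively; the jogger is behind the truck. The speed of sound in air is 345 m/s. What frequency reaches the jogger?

48 km/h = 13.33 m/s.
The jogger is behind, so the truck is moving away from it while the jogger is moving toward the truck.
With source receding and observer approaching, f' = f · (v + v_o)/(v + v_s).
f' = 133 × (345 + 2.5)/(345 + 13.33) = 133 × 347.5/358.33 ≈ 129 Hz.

129 Hz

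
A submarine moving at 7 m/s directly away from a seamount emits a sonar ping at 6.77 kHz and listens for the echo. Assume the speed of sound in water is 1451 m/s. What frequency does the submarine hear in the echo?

The seamount receives the sound from a moving source: f₁ = f₀ · v/(v + v_e) = 6.77 × 1451/1458 ≈ 6.74 kHz.
On the return leg the submarine is a moving observer: f₂ = f₁ · (v − v_e)/v = 6.74 × 1444/1451 ≈ 6.70 kHz.

6.70 kHz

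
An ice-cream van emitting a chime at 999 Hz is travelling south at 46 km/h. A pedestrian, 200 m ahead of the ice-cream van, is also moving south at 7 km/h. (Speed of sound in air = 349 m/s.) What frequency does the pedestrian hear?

1031 Hz

46 km/h = 12.78 m/s; 7 km/h = 1.944 m/s.
The pedestrian is ahead, so the ice-cream van is moving toward it while the pedestrian is moving away from the ice-cream van.
Both move, so f' = f · (v − v_o)/(v − v_s).
f' = 999 × (349 − 1.944)/(349 − 12.78) = 999 × 347.06/336.22 ≈ 1031 Hz.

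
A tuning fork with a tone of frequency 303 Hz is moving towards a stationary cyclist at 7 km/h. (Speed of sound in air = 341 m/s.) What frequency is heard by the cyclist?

7 km/h = 1.944 m/s.
With the source moving toward a stationary observer, f' = f · v/(v − v_s).
f' = 303 × 341/(341 − 1.944) = 303 × 341/339.1 ≈ 305 Hz.

305 Hz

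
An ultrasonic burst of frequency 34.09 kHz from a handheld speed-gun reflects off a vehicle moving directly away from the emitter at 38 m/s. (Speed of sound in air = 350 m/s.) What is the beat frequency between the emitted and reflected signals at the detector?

At the vehicle (a moving observer), f₁ = f₀ · (v − u)/v = 34.09 × 312/350 ≈ 30.39 kHz.
The reflection then acts as a moving source: f₂ = f₁ · v/(v + u) ≈ 27.41 kHz.
Equivalently f₂ = f₀ · (v − u)/(v + u).
Beat frequency (with f₀ = 34090 Hz): |f₂ − f₀| = 2u·f₀/(v + u) = 2 × 38 × 34090/388 ≈ 6677 Hz.

6677 Hz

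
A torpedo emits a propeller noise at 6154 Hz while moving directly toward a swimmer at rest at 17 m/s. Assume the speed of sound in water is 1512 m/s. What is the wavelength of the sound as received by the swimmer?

24.3 cm

Moving source, stationary observer: f' = f · v/(v − v_s) since the source is approaching.
f' = 6154 × 1512/(1512 − 17) ≈ 6224 Hz.
λ' = v/f' = 1512/6223.98 ≈ 24.3 cm.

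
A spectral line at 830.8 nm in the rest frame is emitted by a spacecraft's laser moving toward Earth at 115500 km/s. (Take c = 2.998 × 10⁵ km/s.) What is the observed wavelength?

553.4 nm

β = v/c = 115500/299800 = 0.3853.
Relativistic Doppler for wavelength: λ' = λ₀ · √((1 − β)/(1 + β)).
λ' = 830.8 × √(0.6147/1.3853) = 830.8 × 0.66616 ≈ 553.4 nm.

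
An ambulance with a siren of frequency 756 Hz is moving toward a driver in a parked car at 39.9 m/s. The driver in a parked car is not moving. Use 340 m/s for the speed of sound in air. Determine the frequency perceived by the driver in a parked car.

857 Hz

With the source moving toward a stationary observer, f' = f · v/(v − v_s).
f' = 756 × 340/(340 − 39.9) = 756 × 340/300.1 ≈ 857 Hz.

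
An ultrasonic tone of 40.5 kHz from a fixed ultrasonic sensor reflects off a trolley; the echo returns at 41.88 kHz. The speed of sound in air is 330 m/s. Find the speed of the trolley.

5.5 m/s

Double Doppler shift off a moving reflector: f₂ = f₀ · (v + u)/(v − u) (u > 0 toward emitter).
Rearranging, u = v · (f₂ − f₀)/(f₂ + f₀) = 330 × 1.38/82.38 ≈ 5.5 m/s.
So the trolley is moving at 5.5 m/s toward the emitter.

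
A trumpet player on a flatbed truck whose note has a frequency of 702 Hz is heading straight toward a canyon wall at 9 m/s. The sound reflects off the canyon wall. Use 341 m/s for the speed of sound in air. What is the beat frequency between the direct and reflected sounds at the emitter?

The canyon wall receives the sound from a moving source: f₁ = f₀ · v/(v − v_e) = 702 × 341/332 ≈ 721.0 Hz.
On the return leg the trumpet player on a flatbed truck is a moving observer: f₂ = f₁ · (v + v_e)/v = 721.0 × 350/341 ≈ 740.1 Hz.
Equivalently f₂ = f₀ · (v + v_e)/(v − v_e).
Beat against the emitted tone: |f₂ − f₀| = 2v_e·f₀/(v − v_e) = 2 × 9 × 702/332 ≈ 38.1 Hz.

38.1 Hz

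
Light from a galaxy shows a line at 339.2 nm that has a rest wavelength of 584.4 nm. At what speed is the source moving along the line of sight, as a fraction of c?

0.496

λ'/λ₀ = 0.5804 < 1 (blueshift), so the source is approaching.
λ'/λ₀ = √((1 − β)/(1 + β)) for an approaching source ⇒ β = (1 − r²)/(1 + r²) with r = λ'/λ₀.
β = (1 − 0.3369)/(1 + 0.3369) ≈ 0.496.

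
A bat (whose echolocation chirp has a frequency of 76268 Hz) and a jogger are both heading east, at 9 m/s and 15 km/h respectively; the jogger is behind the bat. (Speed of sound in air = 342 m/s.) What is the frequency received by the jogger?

75218 Hz

15 km/h = 4.167 m/s.
The jogger is behind, so the bat is moving away from it while the jogger is moving toward the bat.
Both move, so f' = f · (v + v_o)/(v + v_s).
f' = 76268 × (342 + 4.167)/(342 + 9) = 76268 × 346.17/351 ≈ 75218 Hz.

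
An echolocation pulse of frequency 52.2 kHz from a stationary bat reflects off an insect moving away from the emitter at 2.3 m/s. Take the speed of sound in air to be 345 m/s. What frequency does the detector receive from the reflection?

51.5 kHz

The insect first receives the wave as a moving observer: f₁ = f₀ · (v − u)/v = 52.2 × (345 − 2.3)/345 ≈ 51.9 kHz.
The reflection then acts as a moving source: f₂ = f₁ · v/(v + u) ≈ 51.5 kHz.
Equivalently f₂ = f₀ · (v − u)/(v + u).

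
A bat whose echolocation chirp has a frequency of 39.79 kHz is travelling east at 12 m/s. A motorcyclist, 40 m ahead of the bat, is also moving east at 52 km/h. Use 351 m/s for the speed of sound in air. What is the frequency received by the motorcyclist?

52 km/h = 14.44 m/s.
The motorcyclist is ahead, so the bat is moving toward it while the motorcyclist is moving away from the bat.
General Doppler shift: f' = f · (v − v_o)/(v − v_s).
f' = 39.79 × (351 − 14.44)/(351 − 12) = 39.79 × 336.56/339 ≈ 39.5 kHz.

39.5 kHz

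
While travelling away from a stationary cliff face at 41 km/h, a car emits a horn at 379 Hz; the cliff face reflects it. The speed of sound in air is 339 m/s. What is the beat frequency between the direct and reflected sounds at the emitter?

24.6 Hz

41 km/h = 11.39 m/s.
The cliff face receives the sound from a moving source: f₁ = f₀ · v/(v + v_e) = 379 × 339/350.39 ≈ 366.7 Hz.
On the return leg the car is a moving observer: f₂ = f₁ · (v − v_e)/v = 366.7 × 327.61/339 ≈ 354.4 Hz.
Beat against the emitted tone: |f₂ − f₀| = 2v_e·f₀/(v + v_e) = 2 × 11.39 × 379/350.39 ≈ 24.6 Hz.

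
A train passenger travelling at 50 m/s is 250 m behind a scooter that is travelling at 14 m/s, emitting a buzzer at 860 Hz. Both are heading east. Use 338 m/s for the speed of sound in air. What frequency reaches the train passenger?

The train passenger is behind, so the scooter is moving away from it while the train passenger is moving toward the scooter.
Both move, so f' = f · (v + v_o)/(v + v_s).
f' = 860 × (338 + 50)/(338 + 14) = 860 × 388/352 ≈ 948 Hz.

948 Hz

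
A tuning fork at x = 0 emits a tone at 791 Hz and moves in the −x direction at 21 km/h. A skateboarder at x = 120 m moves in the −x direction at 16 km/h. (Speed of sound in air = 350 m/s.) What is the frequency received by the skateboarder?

21 km/h = 5.833 m/s; 16 km/h = 4.444 m/s.
The observer lies on the +x side, so the source is heading away from the observer and the observer is heading toward the source.
Both move, so f' = f · (v + v_o)/(v + v_s).
f' = 791 × (350 + 4.444)/(350 + 5.833) = 791 × 354.44/355.83 ≈ 788 Hz.

788 Hz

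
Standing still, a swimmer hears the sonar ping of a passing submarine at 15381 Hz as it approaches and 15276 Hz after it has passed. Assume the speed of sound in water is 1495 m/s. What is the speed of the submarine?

f₁/f₂ = (v + v_s)/(v − v_s), so v_s = v · (f₁ − f₂)/(f₁ + f₂).
v_s = 1495 × (15381 − 15276)/(15381 + 15276) = 1495 × 105/30657 ≈ 5.1 m/s.

5.1 m/s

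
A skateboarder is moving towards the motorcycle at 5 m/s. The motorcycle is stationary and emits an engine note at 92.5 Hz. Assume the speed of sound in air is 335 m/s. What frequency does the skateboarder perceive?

Only the observer moves, toward the source, so f' = f · (v + v_o)/v.
f' = 92.5 × (335 + 5)/335 = 92.5 × 340/335 ≈ 94 Hz.

94 Hz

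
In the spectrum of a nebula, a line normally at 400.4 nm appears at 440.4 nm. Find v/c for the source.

0.095

λ'/λ₀ = 1.0999 > 1 (redshift), so the source is receding.
λ'/λ₀ = √((1 + β)/(1 − β)) for a receding source ⇒ β = (r² − 1)/(r² + 1) with r = λ'/λ₀.
β = (1.2098 − 1)/(1.2098 + 1) ≈ 0.095.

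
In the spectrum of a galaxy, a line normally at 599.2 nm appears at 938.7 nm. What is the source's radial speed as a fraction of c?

0.421c

λ'/λ₀ = 1.5666 > 1 (redshift), so the source is receding.
λ'/λ₀ = √((1 + β)/(1 − β)) for a receding source ⇒ β = (r² − 1)/(r² + 1) with r = λ'/λ₀.
β = (2.4542 − 1)/(2.4542 + 1) ≈ 0.421.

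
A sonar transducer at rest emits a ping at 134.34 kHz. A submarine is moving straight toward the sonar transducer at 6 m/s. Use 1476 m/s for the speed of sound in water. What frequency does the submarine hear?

Only the observer moves, toward the source, so f' = f · (v + v_o)/v.
f' = 134.34 × (1476 + 6)/1476 = 134.34 × 1482/1476 ≈ 134.9 kHz.

134.9 kHz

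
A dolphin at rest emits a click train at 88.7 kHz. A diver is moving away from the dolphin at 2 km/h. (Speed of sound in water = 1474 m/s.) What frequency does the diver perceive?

88.7 kHz

2 km/h = 0.5556 m/s.
Only the observer moves, away from the source, so f' = f · (v − v_o)/v.
f' = 88.7 × (1474 − 0.5556)/1474 = 88.7 × 1473.4/1474 ≈ 88.7 kHz.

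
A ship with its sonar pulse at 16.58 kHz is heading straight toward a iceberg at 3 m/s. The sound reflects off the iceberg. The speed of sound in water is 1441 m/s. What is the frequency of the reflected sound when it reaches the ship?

16.65 kHz

The iceberg receives the sound from a moving source: f₁ = f₀ · v/(v − v_e) = 16.58 × 1441/1438 ≈ 16.61 kHz.
On the return leg the ship is a moving observer: f₂ = f₁ · (v + v_e)/v = 16.61 × 1444/1441 ≈ 16.65 kHz.
Equivalently f₂ = f₀ · (v + v_e)/(v − v_e).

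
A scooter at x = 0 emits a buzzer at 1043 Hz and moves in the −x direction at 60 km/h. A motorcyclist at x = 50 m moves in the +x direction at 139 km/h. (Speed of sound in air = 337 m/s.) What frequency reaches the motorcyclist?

880 Hz

60 km/h = 16.67 m/s; 139 km/h = 38.61 m/s.
The observer lies on the +x side, so the source is heading away from the observer and the observer is heading away from the source.
Both move, so f' = f · (v − v_o)/(v + v_s).
f' = 1043 × (337 − 38.61)/(337 + 16.67) = 1043 × 298.39/353.67 ≈ 880 Hz.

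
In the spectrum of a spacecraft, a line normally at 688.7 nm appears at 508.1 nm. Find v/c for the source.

0.295

λ'/λ₀ = 0.7378 < 1 (blueshift), so the source is approaching.
λ'/λ₀ = √((1 − β)/(1 + β)) for an approaching source ⇒ β = (1 − r²)/(1 + r²) with r = λ'/λ₀.
β = (1 − 0.5443)/(1 + 0.5443) ≈ 0.295.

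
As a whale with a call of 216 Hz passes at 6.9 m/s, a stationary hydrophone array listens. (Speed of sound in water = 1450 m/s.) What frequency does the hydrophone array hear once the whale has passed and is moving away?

215 Hz

Receding: f₂ = f · v/(v + v_s) = 216 × 1450/1456.9 ≈ 215 Hz.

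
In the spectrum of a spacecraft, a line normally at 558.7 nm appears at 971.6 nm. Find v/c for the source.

0.503

λ'/λ₀ = 1.7390 > 1 (redshift), so the source is receding.
λ'/λ₀ = √((1 + β)/(1 − β)) for a receding source ⇒ β = (r² − 1)/(r² + 1) with r = λ'/λ₀.
β = (3.0242 − 1)/(3.0242 + 1) ≈ 0.503.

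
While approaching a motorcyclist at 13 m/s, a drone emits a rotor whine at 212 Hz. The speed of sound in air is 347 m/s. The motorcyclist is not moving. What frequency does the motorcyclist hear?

220 Hz

With the source moving toward a stationary observer, f' = f · v/(v − v_s).
f' = 212 × 347/(347 − 13) = 212 × 347/334 ≈ 220 Hz.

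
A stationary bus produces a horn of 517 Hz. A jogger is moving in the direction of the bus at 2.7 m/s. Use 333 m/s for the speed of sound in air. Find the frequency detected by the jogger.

Only the observer moves, toward the source, so f' = f · (v + v_o)/v.
f' = 517 × (333 + 2.7)/333 = 517 × 335.7/333 ≈ 521 Hz.

521 Hz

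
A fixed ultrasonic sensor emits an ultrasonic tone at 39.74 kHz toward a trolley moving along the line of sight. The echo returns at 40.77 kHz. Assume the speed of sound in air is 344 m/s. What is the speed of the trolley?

Double Doppler shift off a moving reflector: f₂ = f₀ · (v + u)/(v − u) (u > 0 toward emitter).
Rearranging, u = v · (f₂ − f₀)/(f₂ + f₀) = 344 × 1.03/80.51 ≈ 4.4 m/s.
So the trolley is moving at 4.4 m/s toward the emitter.

4.4 m/s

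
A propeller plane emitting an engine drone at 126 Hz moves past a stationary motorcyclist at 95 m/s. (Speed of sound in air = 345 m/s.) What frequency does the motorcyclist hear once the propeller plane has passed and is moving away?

Receding: f₂ = f · v/(v + v_s) = 126 × 345/440 ≈ 99 Hz.

99 Hz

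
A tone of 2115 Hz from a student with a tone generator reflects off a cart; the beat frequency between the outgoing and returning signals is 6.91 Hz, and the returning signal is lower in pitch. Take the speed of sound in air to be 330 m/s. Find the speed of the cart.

0.54 m/s

Double Doppler shift off a moving reflector: f₂ = f₀ · (v + u)/(v − u) (u > 0 toward emitter).
Returning signal is lower, so f₂ = f₀ − Δf = 2115 − 6.91 = 2108.09 Hz.
Rearranging, u = v · (f₂ − f₀)/(f₂ + f₀) = 330 × -6.91/4223.09 ≈ -0.54 m/s.
So the cart is moving at 0.54 m/s away from the emitter.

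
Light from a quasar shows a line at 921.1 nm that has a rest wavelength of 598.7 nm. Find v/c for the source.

0.406

λ'/λ₀ = 1.5385 > 1 (redshift), so the source is receding.
λ'/λ₀ = √((1 + β)/(1 − β)) for a receding source ⇒ β = (r² − 1)/(r² + 1) with r = λ'/λ₀.
β = (2.3670 − 1)/(2.3670 + 1) ≈ 0.406.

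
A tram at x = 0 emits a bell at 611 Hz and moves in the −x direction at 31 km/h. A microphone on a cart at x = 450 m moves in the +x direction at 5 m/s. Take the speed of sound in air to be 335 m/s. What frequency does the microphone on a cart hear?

31 km/h = 8.611 m/s.
The observer lies on the +x side, so the source is heading away from the observer and the observer is heading away from the source.
General Doppler shift: f' = f · (v − v_o)/(v + v_s).
f' = 611 × (335 − 5)/(335 + 8.611) = 611 × 330/343.61 ≈ 587 Hz.

587 Hz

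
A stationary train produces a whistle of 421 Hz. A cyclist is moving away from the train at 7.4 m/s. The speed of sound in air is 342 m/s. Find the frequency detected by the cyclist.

Moving observer, stationary source: f' = f · (v − v_o)/v.
f' = 421 × (342 − 7.4)/342 = 421 × 334.6/342 ≈ 412 Hz.

412 Hz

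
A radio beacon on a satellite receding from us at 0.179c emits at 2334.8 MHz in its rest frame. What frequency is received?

1948.3 MHz

Relativistic Doppler for frequency: f' = f₀ · √((1 − β)/(1 + β)).
f' = 2334.8 × √(0.8210/1.1790) = 2334.8 × 0.83448 ≈ 1948.3 MHz.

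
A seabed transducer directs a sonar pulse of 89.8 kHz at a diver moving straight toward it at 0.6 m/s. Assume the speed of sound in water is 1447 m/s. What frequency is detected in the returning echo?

89.9 kHz

The diver first receives the wave as a moving observer: f₁ = f₀ · (v + u)/v = 89.8 × (1447 + 0.6)/1447 ≈ 89.8 kHz.
The reflection then acts as a moving source: f₂ = f₁ · v/(v − u) ≈ 89.9 kHz.
Equivalently f₂ = f₀ · (v + u)/(v − u).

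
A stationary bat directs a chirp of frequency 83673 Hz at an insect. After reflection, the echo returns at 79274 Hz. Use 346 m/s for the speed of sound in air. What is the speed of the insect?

Double Doppler shift off a moving reflector: f₂ = f₀ · (v + u)/(v − u) (u > 0 toward emitter).
Rearranging, u = v · (f₂ − f₀)/(f₂ + f₀) = 346 × -4399/162947 ≈ -9.3 m/s.
So the insect is moving at 9.3 m/s away from the emitter.

9.3 m/s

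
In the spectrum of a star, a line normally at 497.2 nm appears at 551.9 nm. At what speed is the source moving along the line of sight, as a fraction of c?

0.104c

λ'/λ₀ = 1.1100 > 1 (redshift), so the source is receding.
λ'/λ₀ = √((1 + β)/(1 − β)) for a receding source ⇒ β = (r² − 1)/(r² + 1) with r = λ'/λ₀.
β = (1.2321 − 1)/(1.2321 + 1) ≈ 0.104.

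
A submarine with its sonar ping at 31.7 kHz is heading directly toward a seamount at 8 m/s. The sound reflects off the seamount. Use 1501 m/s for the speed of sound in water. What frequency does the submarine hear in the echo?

32.0 kHz

The seamount receives the sound from a moving source: f₁ = f₀ · v/(v − v_e) = 31.7 × 1501/1493 ≈ 31.9 kHz.
On the return leg the submarine is a moving observer: f₂ = f₁ · (v + v_e)/v = 31.9 × 1509/1501 ≈ 32.0 kHz.
Equivalently f₂ = f₀ · (v + v_e)/(v − v_e).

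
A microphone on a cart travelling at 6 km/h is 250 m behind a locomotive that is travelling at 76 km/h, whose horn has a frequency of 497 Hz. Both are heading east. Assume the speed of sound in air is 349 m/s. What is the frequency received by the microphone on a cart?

471 Hz

76 km/h = 21.11 m/s; 6 km/h = 1.667 m/s.
The microphone on a cart is behind, so the locomotive is moving away from it while the microphone on a cart is moving toward the locomotive.
General Doppler shift: f' = f · (v + v_o)/(v + v_s).
f' = 497 × (349 + 1.667)/(349 + 21.11) = 497 × 350.67/370.11 ≈ 471 Hz.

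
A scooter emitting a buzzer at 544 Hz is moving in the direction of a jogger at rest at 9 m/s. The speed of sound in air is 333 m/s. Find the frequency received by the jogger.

559 Hz

With the source moving toward a stationary observer, f' = f · v/(v − v_s).
f' = 544 × 333/(333 − 9) = 544 × 333/324 ≈ 559 Hz.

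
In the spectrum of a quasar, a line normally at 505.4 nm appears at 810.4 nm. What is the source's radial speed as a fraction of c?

0.440

λ'/λ₀ = 1.6035 > 1 (redshift), so the source is receding.
λ'/λ₀ = √((1 + β)/(1 − β)) for a receding source ⇒ β = (r² − 1)/(r² + 1) with r = λ'/λ₀.
β = (2.5712 − 1)/(2.5712 + 1) ≈ 0.440.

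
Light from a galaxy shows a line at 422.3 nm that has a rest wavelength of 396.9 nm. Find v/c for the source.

0.062c

λ'/λ₀ = 1.0640 > 1 (redshift), so the source is receding.
λ'/λ₀ = √((1 + β)/(1 − β)) for a receding source ⇒ β = (r² − 1)/(r² + 1) with r = λ'/λ₀.
β = (1.1321 − 1)/(1.1321 + 1) ≈ 0.062.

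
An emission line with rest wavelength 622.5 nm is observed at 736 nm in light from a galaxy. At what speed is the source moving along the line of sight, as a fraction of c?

0.166c

λ'/λ₀ = 1.1823 > 1 (redshift), so the source is receding.
λ'/λ₀ = √((1 + β)/(1 − β)) for a receding source ⇒ β = (r² − 1)/(r² + 1) with r = λ'/λ₀.
β = (1.3979 − 1)/(1.3979 + 1) ≈ 0.166.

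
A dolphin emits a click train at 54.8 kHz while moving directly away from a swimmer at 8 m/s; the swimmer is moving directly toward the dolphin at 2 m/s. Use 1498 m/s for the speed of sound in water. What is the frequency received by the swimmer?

General Doppler shift: f' = f · (v + v_o)/(v + v_s).
f' = 54.8 × (1498 + 2)/(1498 + 8) = 54.8 × 1500/1506 ≈ 54.6 kHz.

54.6 kHz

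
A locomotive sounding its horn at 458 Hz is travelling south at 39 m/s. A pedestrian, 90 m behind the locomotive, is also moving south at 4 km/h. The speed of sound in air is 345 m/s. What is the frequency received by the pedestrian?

4 km/h = 1.111 m/s.
The pedestrian is behind, so the locomotive is moving away from it while the pedestrian is moving toward the locomotive.
With source receding and observer approaching, f' = f · (v + v_o)/(v + v_s).
f' = 458 × (345 + 1.111)/(345 + 39) = 458 × 346.11/384 ≈ 413 Hz.

413 Hz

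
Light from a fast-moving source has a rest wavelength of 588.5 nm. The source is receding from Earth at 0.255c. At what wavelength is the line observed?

Relativistic Doppler for wavelength: λ' = λ₀ · √((1 + β)/(1 − β)).
λ' = 588.5 × √(1.2550/0.7450) = 588.5 × 1.29791 ≈ 763.8 nm.

763.8 nm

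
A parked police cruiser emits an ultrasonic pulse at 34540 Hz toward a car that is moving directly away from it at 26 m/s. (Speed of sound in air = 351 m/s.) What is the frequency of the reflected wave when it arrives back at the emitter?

29776 Hz

At the car (a moving observer), f₁ = f₀ · (v − u)/v = 34540 × 325/351 ≈ 31981 Hz.
The reflection then acts as a moving source: f₂ = f₁ · v/(v + u) ≈ 29776 Hz.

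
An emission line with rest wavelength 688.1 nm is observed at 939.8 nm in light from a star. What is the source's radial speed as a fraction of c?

0.302c

λ'/λ₀ = 1.3658 > 1 (redshift), so the source is receding.
λ'/λ₀ = √((1 + β)/(1 − β)) for a receding source ⇒ β = (r² − 1)/(r² + 1) with r = λ'/λ₀.
β = (1.8654 − 1)/(1.8654 + 1) ≈ 0.302.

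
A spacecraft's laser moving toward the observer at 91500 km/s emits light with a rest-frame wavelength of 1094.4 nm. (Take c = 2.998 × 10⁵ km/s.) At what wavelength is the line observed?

β = v/c = 91500/299800 = 0.3052.
Relativistic Doppler for wavelength: λ' = λ₀ · √((1 − β)/(1 + β)).
λ' = 1094.4 × √(0.6948/1.3052) = 1094.4 × 0.72961 ≈ 798.5 nm.

798.5 nm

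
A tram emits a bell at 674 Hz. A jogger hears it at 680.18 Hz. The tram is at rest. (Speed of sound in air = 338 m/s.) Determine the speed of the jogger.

f' > f, so the jogger is approaching.
f' = f · (v + v_o)/v ⇒ v_o = v · |f'/f − 1|.
v_o = 338 × |680.18/674 − 1| = 338 × 0.009169 ≈ 3.1 m/s.

3.1 m/s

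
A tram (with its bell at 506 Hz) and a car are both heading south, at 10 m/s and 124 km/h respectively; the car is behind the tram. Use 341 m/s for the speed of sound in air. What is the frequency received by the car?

124 km/h = 34.44 m/s.
The car is behind, so the tram is moving away from it while the car is moving toward the tram.
General Doppler shift: f' = f · (v + v_o)/(v + v_s).
f' = 506 × (341 + 34.44)/(341 + 10) = 506 × 375.44/351 ≈ 541 Hz.

541 Hz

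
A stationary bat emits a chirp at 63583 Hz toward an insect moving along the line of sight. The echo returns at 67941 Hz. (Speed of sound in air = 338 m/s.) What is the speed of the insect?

11.2 m/s

Double Doppler shift off a moving reflector: f₂ = f₀ · (v + u)/(v − u) (u > 0 toward emitter).
Rearranging, u = v · (f₂ − f₀)/(f₂ + f₀) = 338 × 4358/131524 ≈ 11.2 m/s.
So the insect is moving at 11.2 m/s toward the emitter.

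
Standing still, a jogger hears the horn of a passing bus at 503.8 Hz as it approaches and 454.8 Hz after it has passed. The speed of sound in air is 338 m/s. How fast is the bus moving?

17.3 m/s

f₁/f₂ = (v + v_s)/(v − v_s), so v_s = v · (f₁ − f₂)/(f₁ + f₂).
v_s = 338 × (503.8 − 454.8)/(503.8 + 454.8) = 338 × 49.0/958.6 ≈ 17.3 m/s.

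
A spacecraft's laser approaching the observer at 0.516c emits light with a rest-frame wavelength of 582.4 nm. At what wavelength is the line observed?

329.1 nm

Relativistic Doppler for wavelength: λ' = λ₀ · √((1 − β)/(1 + β)).
λ' = 582.4 × √(0.4840/1.5160) = 582.4 × 0.56503 ≈ 329.1 nm.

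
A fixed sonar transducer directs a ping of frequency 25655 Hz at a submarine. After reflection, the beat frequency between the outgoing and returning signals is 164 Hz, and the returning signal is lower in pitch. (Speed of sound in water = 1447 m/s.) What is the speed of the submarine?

Double Doppler shift off a moving reflector: f₂ = f₀ · (v + u)/(v − u) (u > 0 toward emitter).
Returning signal is lower, so f₂ = f₀ − Δf = 25655 − 164 = 25491 Hz.
Rearranging, u = v · (f₂ − f₀)/(f₂ + f₀) = 1447 × -164/51146 ≈ -4.6 m/s.
So the submarine is moving at 4.6 m/s away from the emitter.

4.6 m/s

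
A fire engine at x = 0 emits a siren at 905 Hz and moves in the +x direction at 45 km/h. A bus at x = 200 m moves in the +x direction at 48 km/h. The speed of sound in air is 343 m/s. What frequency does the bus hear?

45 km/h = 12.5 m/s; 48 km/h = 13.33 m/s.
The observer lies on the +x side, so the source is heading toward the observer and the observer is heading away from the source.
General Doppler shift: f' = f · (v − v_o)/(v − v_s).
f' = 905 × (343 − 13.33)/(343 − 12.5) = 905 × 329.67/330.5 ≈ 903 Hz.

903 Hz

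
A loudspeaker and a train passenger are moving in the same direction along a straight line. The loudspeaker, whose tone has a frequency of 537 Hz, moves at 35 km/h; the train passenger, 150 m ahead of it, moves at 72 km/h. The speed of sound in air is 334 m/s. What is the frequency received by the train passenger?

520 Hz

35 km/h = 9.722 m/s; 72 km/h = 20 m/s.
The train passenger is ahead, so the loudspeaker is moving toward it while the train passenger is moving away from the loudspeaker.
Both move, so f' = f · (v − v_o)/(v − v_s).
f' = 537 × (334 − 20)/(334 − 9.722) = 537 × 314/324.28 ≈ 520 Hz.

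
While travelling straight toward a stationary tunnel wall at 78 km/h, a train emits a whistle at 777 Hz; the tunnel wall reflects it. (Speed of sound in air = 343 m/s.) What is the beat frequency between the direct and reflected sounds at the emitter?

105 Hz

78 km/h = 21.67 m/s.
The tunnel wall receives the sound from a moving source: f₁ = f₀ · v/(v − v_e) = 777 × 343/321.33 ≈ 829.4 Hz.
On the return leg the train is a moving observer: f₂ = f₁ · (v + v_e)/v = 829.4 × 364.67/343 ≈ 881.8 Hz.
Beat against the emitted tone: |f₂ − f₀| = 2v_e·f₀/(v − v_e) = 2 × 21.67 × 777/321.33 ≈ 105 Hz.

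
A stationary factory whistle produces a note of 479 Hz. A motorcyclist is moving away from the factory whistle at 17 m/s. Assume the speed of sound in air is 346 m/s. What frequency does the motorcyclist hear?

455 Hz

Only the observer moves, away from the source, so f' = f · (v − v_o)/v.
f' = 479 × (346 − 17)/346 = 479 × 329/346 ≈ 455 Hz.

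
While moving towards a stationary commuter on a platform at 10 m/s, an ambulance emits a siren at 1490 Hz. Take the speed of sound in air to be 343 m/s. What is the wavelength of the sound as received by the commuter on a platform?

With the source moving toward a stationary observer, f' = f · v/(v − v_s).
f' = 1490 × 343/(343 − 10) ≈ 1535 Hz.
λ' = v/f' = 343/1534.74 ≈ 22.3 cm.

22.3 cm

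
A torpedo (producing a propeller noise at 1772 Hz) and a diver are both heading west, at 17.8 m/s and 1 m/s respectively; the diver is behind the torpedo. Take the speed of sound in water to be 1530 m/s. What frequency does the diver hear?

1753 Hz

The diver is behind, so the torpedo is moving away from it while the diver is moving toward the torpedo.
With source receding and observer approaching, f' = f · (v + v_o)/(v + v_s).
f' = 1772 × (1530 + 1)/(1530 + 17.8) = 1772 × 1531/1547.8 ≈ 1753 Hz.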